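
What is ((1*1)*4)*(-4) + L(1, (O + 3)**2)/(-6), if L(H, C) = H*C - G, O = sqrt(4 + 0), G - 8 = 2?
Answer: -37/2 ≈ -18.500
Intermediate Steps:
G = 10 (G = 8 + 2 = 10)
O = 2 (O = sqrt(4) = 2)
L(H, C) = -10 + C*H (L(H, C) = H*C - 1*10 = C*H - 10 = -10 + C*H)
((1*1)*4)*(-4) + L(1, (O + 3)**2)/(-6) = ((1*1)*4)*(-4) + (-10 + (2 + 3)**2*1)/(-6) = (1*4)*(-4) + (-10 + 5**2*1)*(-1/6) = 4*(-4) + (-10 + 25*1)*(-1/6) = -16 + (-10 + 25)*(-1/6) = -16 + 15*(-1/6) = -16 - 5/2 = -37/2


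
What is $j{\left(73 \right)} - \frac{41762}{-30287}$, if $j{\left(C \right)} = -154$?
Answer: $- \frac{4622436}{30287} \approx -152.62$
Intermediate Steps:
$j{\left(73 \right)} - \frac{41762}{-30287} = -154 - \frac{41762}{-30287} = -154 - 41762 \left(- \frac{1}{30287}\right) = -154 - - \frac{41762}{30287} = -154 + \frac{41762}{30287} = - \frac{4622436}{30287}$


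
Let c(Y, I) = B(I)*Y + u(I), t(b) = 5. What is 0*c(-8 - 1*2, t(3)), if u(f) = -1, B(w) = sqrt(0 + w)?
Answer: 0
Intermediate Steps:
B(w) = sqrt(w)
c(Y, I) = -1 + Y*sqrt(I) (c(Y, I) = sqrt(I)*Y - 1 = Y*sqrt(I) - 1 = -1 + Y*sqrt(I))
0*c(-8 - 1*2, t(3)) = 0*(-1 + (-8 - 1*2)*sqrt(5)) = 0*(-1 + (-8 - 2)*sqrt(5)) = 0*(-1 - 10*sqrt(5)) = 0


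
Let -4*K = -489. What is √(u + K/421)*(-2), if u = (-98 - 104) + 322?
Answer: -√85281549/421 ≈ -21.935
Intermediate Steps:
u = 120 (u = -202 + 322 = 120)
K = 489/4 (K = -¼*(-489) = 489/4 ≈ 122.25)
√(u + K/421)*(-2) = √(120 + (489/4)/421)*(-2) = √(120 + (489/4)*(1/421))*(-2) = √(120 + 489/1684)*(-2) = √(202569/1684)*(-2) = (√85281549/842)*(-2) = -√85281549/421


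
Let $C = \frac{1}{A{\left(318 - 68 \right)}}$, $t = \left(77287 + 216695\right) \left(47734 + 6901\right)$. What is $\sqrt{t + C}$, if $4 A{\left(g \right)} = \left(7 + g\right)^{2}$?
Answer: $\frac{\sqrt{1060859657241934}}{257} \approx 1.2673 \cdot 10^{5}$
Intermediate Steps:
$A{\left(g \right)} = \frac{\left(7 + g\right)^{2}}{4}$
$t = 16061706570$ ($t = 293982 \cdot 54635 = 16061706570$)
$C = \frac{4}{66049}$ ($C = \frac{1}{\frac{1}{4} \left(7 + \left(318 - 68\right)\right)^{2}} = \frac{1}{\frac{1}{4} \left(7 + 250\right)^{2}} = \frac{1}{\frac{1}{4} \cdot 257^{2}} = \frac{1}{\frac{1}{4} \cdot 66049} = \frac{1}{\frac{66049}{4}} = \frac{4}{66049} \approx 6.0561 \cdot 10^{-5}$)
$\sqrt{t + C} = \sqrt{16061706570 + \frac{4}{66049}} = \sqrt{\frac{1060859657241934}{66049}} = \frac{\sqrt{1060859657241934}}{257}$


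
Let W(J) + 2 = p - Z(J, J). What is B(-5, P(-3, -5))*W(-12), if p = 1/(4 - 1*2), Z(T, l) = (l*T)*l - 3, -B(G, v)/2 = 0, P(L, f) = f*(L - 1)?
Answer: 0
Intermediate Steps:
P(L, f) = f*(-1 + L)
B(G, v) = 0 (B(G, v) = -2*0 = 0)
Z(T, l) = -3 + T*l² (Z(T, l) = (T*l)*l - 3 = T*l² - 3 = -3 + T*l²)
p = ½ (p = 1/(4 - 2) = 1/2 = 1*(½) = ½ ≈ 0.50000)
W(J) = 3/2 - J³ (W(J) = -2 + (½ - (-3 + J*J²)) = -2 + (½ - (-3 + J³)) = -2 + (½ + (3 - J³)) = -2 + (7/2 - J³) = 3/2 - J³)
B(-5, P(-3, -5))*W(-12) = 0*(3/2 - 1*(-12)³) = 0*(3/2 - 1*(-1728)) = 0*(3/2 + 1728) = 0*(3459/2) = 0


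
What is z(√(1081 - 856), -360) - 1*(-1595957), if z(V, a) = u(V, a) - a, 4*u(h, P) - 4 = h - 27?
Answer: 1596315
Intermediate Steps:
u(h, P) = -23/4 + h/4 (u(h, P) = 1 + (h - 27)/4 = 1 + (-27 + h)/4 = 1 + (-27/4 + h/4) = -23/4 + h/4)
z(V, a) = -23/4 - a + V/4 (z(V, a) = (-23/4 + V/4) - a = -23/4 - a + V/4)
z(√(1081 - 856), -360) - 1*(-1595957) = (-23/4 - 1*(-360) + √(1081 - 856)/4) - 1*(-1595957) = (-23/4 + 360 + √225/4) + 1595957 = (-23/4 + 360 + (¼)*15) + 1595957 = (-23/4 + 360 + 15/4) + 1595957 = 358 + 1595957 = 1596315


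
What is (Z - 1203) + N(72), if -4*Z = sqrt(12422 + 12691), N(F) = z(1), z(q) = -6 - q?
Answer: -1210 - sqrt(25113)/4 ≈ -1249.6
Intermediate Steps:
N(F) = -7 (N(F) = -6 - 1*1 = -6 - 1 = -7)
Z = -sqrt(25113)/4 (Z = -sqrt(12422 + 12691)/4 = -sqrt(25113)/4 ≈ -39.618)
(Z - 1203) + N(72) = (-sqrt(25113)/4 - 1203) - 7 = (-1203 - sqrt(25113)/4) - 7 = -1210 - sqrt(25113)/4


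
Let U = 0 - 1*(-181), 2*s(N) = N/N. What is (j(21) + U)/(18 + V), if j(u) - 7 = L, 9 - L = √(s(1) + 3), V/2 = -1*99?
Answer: -197/180 + √14/360 ≈ -1.0841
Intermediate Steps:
s(N) = ½ (s(N) = (N/N)/2 = (½)*1 = ½)
U = 181 (U = 0 + 181 = 181)
V = -198 (V = 2*(-1*99) = 2*(-99) = -198)
L = 9 - √14/2 (L = 9 - √(½ + 3) = 9 - √(7/2) = 9 - √14/2 ≈ 7.1292)
j(u) = 16 - √14/2 (j(u) = 7 + (9 - √14/2) = 16 - √14/2)
(j(21) + U)/(18 + V) = ((16 - √14/2) + 181)/(18 - 198) = (197 - √14/2)/(-180) = (197 - √14/2)*(-1/180) = -197/180 + √14/360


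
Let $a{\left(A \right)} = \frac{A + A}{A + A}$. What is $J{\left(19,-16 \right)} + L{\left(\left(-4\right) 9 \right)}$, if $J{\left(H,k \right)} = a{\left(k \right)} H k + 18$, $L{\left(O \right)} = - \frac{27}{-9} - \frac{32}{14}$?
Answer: $- \frac{1997}{7} \approx -285.29$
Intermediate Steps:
$L{\left(O \right)} = \frac{5}{7}$ ($L{\left(O \right)} = \left(-27\right) \left(- \frac{1}{9}\right) - \frac{16}{7} = 3 - \frac{16}{7} = \frac{5}{7}$)
$a{\left(A \right)} = 1$ ($a{\left(A \right)} = \frac{2 A}{2 A} = 2 A \frac{1}{2 A} = 1$)
$J{\left(H,k \right)} = 18 + H k$ ($J{\left(H,k \right)} = 1 H k + 18 = H k + 18 = 18 + H k$)
$J{\left(19,-16 \right)} + L{\left(\left(-4\right) 9 \right)} = \left(18 + 19 \left(-16\right)\right) + \frac{5}{7} = \left(18 - 304\right) + \frac{5}{7} = -286 + \frac{5}{7} = - \frac{1997}{7}$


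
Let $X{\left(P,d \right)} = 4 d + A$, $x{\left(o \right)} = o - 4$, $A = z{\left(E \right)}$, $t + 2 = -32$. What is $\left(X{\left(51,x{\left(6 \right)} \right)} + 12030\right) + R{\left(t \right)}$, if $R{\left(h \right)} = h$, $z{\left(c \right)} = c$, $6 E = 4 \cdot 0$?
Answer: $12004$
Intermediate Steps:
$E = 0$ ($E = \frac{4 \cdot 0}{6} = \frac{1}{6} \cdot 0 = 0$)
$t = -34$ ($t = -2 - 32 = -34$)
$A = 0$
$x{\left(o \right)} = -4 + o$ ($x{\left(o \right)} = o - 4 = -4 + o$)
$X{\left(P,d \right)} = 4 d$ ($X{\left(P,d \right)} = 4 d + 0 = 4 d$)
$\left(X{\left(51,x{\left(6 \right)} \right)} + 12030\right) + R{\left(t \right)} = \left(4 \left(-4 + 6\right) + 12030\right) - 34 = \left(4 \cdot 2 + 12030\right) - 34 = \left(8 + 12030\right) - 34 = 12038 - 34 = 12004$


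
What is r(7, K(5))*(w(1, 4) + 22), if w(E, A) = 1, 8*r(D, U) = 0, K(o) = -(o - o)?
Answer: 0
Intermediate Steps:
K(o) = 0 (K(o) = -1*0 = 0)
r(D, U) = 0 (r(D, U) = (1/8)*0 = 0)
r(7, K(5))*(w(1, 4) + 22) = 0*(1 + 22) = 0*23 = 0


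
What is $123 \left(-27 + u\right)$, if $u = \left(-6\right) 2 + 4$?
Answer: $-4305$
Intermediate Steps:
$u = -8$ ($u = -12 + 4 = -8$)
$123 \left(-27 + u\right) = 123 \left(-27 - 8\right) = 123 \left(-35\right) = -4305$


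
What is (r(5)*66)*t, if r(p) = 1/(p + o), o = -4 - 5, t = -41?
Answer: 1353/2 ≈ 676.50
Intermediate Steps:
o = -9
r(p) = 1/(-9 + p) (r(p) = 1/(p - 9) = 1/(-9 + p))
(r(5)*66)*t = (66/(-9 + 5))*(-41) = (66/(-4))*(-41) = -¼*66*(-41) = -33/2*(-41) = 1353/2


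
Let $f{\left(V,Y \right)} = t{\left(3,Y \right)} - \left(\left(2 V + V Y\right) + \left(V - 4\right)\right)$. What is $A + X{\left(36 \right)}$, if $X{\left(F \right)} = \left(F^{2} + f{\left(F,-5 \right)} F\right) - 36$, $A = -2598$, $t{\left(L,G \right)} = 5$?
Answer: $1578$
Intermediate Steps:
$f{\left(V,Y \right)} = 9 - 3 V - V Y$ ($f{\left(V,Y \right)} = 5 - \left(\left(2 V + V Y\right) + \left(V - 4\right)\right) = 5 - \left(\left(2 V + V Y\right) + \left(-4 + V\right)\right) = 5 - \left(-4 + 3 V + V Y\right) = 9 - 3 V - V Y$)
$X{\left(F \right)} = -36 + F^{2} + F \left(9 + 2 F\right)$ ($X{\left(F \right)} = \left(F^{2} + \left(9 - 3 F - F \left(-5\right)\right) F\right) - 36 = \left(F^{2} + \left(9 - 3 F + 5 F\right) F\right) - 36 = \left(F^{2} + \left(9 + 2 F\right) F\right) - 36 = \left(F^{2} + F \left(9 + 2 F\right)\right) - 36 = -36 + F^{2} + F \left(9 + 2 F\right)$)
$A + X{\left(36 \right)} = -2598 + \left(-36 + 3 \cdot 36^{2} + 9 \cdot 36\right) = -2598 + \left(-36 + 3 \cdot 1296 + 324\right) = -2598 + \left(-36 + 3888 + 324\right) = -2598 + 4176 = 1578$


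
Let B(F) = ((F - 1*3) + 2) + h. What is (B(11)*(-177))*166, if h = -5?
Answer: -146910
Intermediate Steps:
B(F) = -6 + F (B(F) = ((F - 1*3) + 2) - 5 = ((F - 3) + 2) - 5 = ((-3 + F) + 2) - 5 = (-1 + F) - 5 = -6 + F)
(B(11)*(-177))*166 = ((-6 + 11)*(-177))*166 = (5*(-177))*166 = -885*166 = -146910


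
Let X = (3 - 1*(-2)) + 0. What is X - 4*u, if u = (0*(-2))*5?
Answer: 5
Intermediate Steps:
X = 5 (X = (3 + 2) + 0 = 5 + 0 = 5)
u = 0 (u = 0*5 = 0)
X - 4*u = 5 - 4*0 = 5 + 0 = 5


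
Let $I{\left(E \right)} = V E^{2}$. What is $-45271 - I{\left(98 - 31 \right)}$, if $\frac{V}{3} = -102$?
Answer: $1328363$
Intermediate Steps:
$V = -306$ ($V = 3 \left(-102\right) = -306$)
$I{\left(E \right)} = - 306 E^{2}$
$-45271 - I{\left(98 - 31 \right)} = -45271 - - 306 \left(98 - 31\right)^{2} = -45271 - - 306 \cdot 67^{2} = -45271 - \left(-306\right) 4489 = -45271 - -1373634 = -45271 + 1373634 = 1328363$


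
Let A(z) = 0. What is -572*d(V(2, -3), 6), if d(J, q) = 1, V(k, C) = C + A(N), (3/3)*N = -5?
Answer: -572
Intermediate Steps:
N = -5
V(k, C) = C (V(k, C) = C + 0 = C)
-572*d(V(2, -3), 6) = -572*1 = -572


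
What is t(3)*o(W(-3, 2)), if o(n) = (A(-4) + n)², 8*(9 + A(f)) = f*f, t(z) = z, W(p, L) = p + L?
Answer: 192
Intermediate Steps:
W(p, L) = L + p
A(f) = -9 + f²/8 (A(f) = -9 + (f*f)/8 = -9 + f²/8)
o(n) = (-7 + n)² (o(n) = ((-9 + (⅛)*(-4)²) + n)² = ((-9 + (⅛)*16) + n)² = ((-9 + 2) + n)² = (-7 + n)²)
t(3)*o(W(-3, 2)) = 3*(-7 + (2 - 3))² = 3*(-7 - 1)² = 3*(-8)² = 3*64 = 192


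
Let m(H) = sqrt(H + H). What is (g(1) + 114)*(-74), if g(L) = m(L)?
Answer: -8436 - 74*sqrt(2) ≈ -8540.7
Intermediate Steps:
m(H) = sqrt(2)*sqrt(H) (m(H) = sqrt(2*H) = sqrt(2)*sqrt(H))
g(L) = sqrt(2)*sqrt(L)
(g(1) + 114)*(-74) = (sqrt(2)*sqrt(1) + 114)*(-74) = (sqrt(2)*1 + 114)*(-74) = (sqrt(2) + 114)*(-74) = (114 + sqrt(2))*(-74) = -8436 - 74*sqrt(2)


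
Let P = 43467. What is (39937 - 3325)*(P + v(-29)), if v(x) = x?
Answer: 1590352056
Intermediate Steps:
(39937 - 3325)*(P + v(-29)) = (39937 - 3325)*(43467 - 29) = 36612*43438 = 1590352056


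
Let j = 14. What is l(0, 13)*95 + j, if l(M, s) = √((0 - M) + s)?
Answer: 14 + 95*√13 ≈ 356.53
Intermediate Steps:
l(M, s) = √(s - M) (l(M, s) = √(-M + s) = √(s - M))
l(0, 13)*95 + j = √(13 - 1*0)*95 + 14 = √(13 + 0)*95 + 14 = √13*95 + 14 = 95*√13 + 14 = 14 + 95*√13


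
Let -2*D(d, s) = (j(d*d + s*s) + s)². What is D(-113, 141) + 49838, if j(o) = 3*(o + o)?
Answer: -38431974005/2 ≈ -1.9216e+10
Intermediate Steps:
j(o) = 6*o (j(o) = 3*(2*o) = 6*o)
D(d, s) = -(s + 6*d² + 6*s²)²/2 (D(d, s) = -(6*(d*d + s*s) + s)²/2 = -(6*(d² + s²) + s)²/2 = -((6*d² + 6*s²) + s)²/2 = -(s + 6*d² + 6*s²)²/2)
D(-113, 141) + 49838 = -(141 + 6*(-113)² + 6*141²)²/2 + 49838 = -(141 + 6*12769 + 6*19881)²/2 + 49838 = -(141 + 76614 + 119286)²/2 + 49838 = -½*196041² + 49838 = -½*38432073681 + 49838 = -38432073681/2 + 49838 = -38431974005/2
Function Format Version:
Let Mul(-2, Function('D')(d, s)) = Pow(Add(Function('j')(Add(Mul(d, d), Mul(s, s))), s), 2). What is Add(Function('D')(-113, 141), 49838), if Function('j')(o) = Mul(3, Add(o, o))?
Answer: Rational(-38431974005, 2) ≈ -1.9216e+10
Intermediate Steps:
Function('j')(o) = Mul(6, o) (Function('j')(o) = Mul(3, Mul(2, o)) = Mul(6, o))
Function('D')(d, s) = Mul(Rational(-1, 2), Pow(Add(s, Mul(6, Pow(d, 2)), Mul(6, Pow(s, 2))), 2)) (Function('D')(d, s) = Mul(Rational(-1, 2), Pow(Add(Mul(6, Add(Mul(d, d), Mul(s, s))), s), 2)) = Mul(Rational(-1, 2), Pow(Add(Mul(6, Add(Pow(d, 2), Pow(s, 2))), s), 2)) = Mul(Rational(-1, 2), Pow(Add(Add(Mul(6, Pow(d, 2)), Mul(6, Pow(s, 2))), s), 2)) = Mul(Rational(-1, 2), Pow(Add(s, Mul(6, Pow(d, 2)), Mul(6, Pow(s, 2))), 2)))
Add(Function('D')(-113, 141), 49838) = Add(Mul(Rational(-1, 2), Pow(Add(141, Mul(6, Pow(-113, 2)), Mul(6, Pow(141, 2))), 2)), 49838) = Add(Mul(Rational(-1, 2), Pow(Add(141, Mul(6, 12769), Mul(6, 19881)), 2)), 49838) = Add(Mul(Rational(-1, 2), Pow(Add(141, 76614, 119286), 2)), 49838) = Add(Mul(Rational(-1, 2), Pow(196041, 2)), 49838) = Add(Mul(Rational(-1, 2), 38432073681), 49838) = Add(Rational(-38432073681, 2), 49838) = Rational(-38431974005, 2)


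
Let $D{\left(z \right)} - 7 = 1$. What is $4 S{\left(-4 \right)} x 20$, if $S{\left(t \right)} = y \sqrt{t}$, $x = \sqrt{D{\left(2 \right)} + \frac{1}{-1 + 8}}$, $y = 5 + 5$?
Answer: $\frac{1600 i \sqrt{399}}{7} \approx 4565.7 i$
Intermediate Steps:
$D{\left(z \right)} = 8$ ($D{\left(z \right)} = 7 + 1 = 8$)
$y = 10$
$x = \frac{\sqrt{399}}{7}$ ($x = \sqrt{8 + \frac{1}{-1 + 8}} = \sqrt{8 + \frac{1}{7}} = \sqrt{\frac{57}{7}} = \frac{\sqrt{399}}{7} \approx 2.8536$)
$S{\left(t \right)} = 10 \sqrt{t}$
$4 S{\left(-4 \right)} x 20 = 4 \cdot 10 \sqrt{-4} \frac{\sqrt{399}}{7} \cdot 20 = 4 \cdot 10 \cdot 2 i \frac{\sqrt{399}}{7} \cdot 20 = 4 \cdot 20 i \frac{\sqrt{399}}{7} \cdot 20 = 80 i \frac{\sqrt{399}}{7} \cdot 20 = \frac{80 i \sqrt{399}}{7} \cdot 20 = \frac{1600 i \sqrt{399}}{7}$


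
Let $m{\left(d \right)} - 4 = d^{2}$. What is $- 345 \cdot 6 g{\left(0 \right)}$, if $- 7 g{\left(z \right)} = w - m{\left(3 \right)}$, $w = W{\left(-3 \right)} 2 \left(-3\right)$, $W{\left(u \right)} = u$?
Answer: $\frac{10350}{7} \approx 1478.6$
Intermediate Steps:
$m{\left(d \right)} = 4 + d^{2}$
$w = 18$ ($w = \left(-3\right) 2 \left(-3\right) = \left(-6\right) \left(-3\right) = 18$)
$g{\left(z \right)} = - \frac{5}{7}$ ($g{\left(z \right)} = - \frac{18 - \left(4 + 3^{2}\right)}{7} = - \frac{18 - \left(4 + 9\right)}{7} = - \frac{18 - 13}{7} = \left(- \frac{1}{7}\right) 5 = - \frac{5}{7}$)
$- 345 \cdot 6 g{\left(0 \right)} = - 345 \cdot 6 \left(- \frac{5}{7}\right) = \left(-345\right) \left(- \frac{30}{7}\right) = \frac{10350}{7}$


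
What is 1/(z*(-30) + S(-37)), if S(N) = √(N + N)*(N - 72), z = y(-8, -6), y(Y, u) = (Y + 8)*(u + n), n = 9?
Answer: I*√74/8066 ≈ 0.0010665*I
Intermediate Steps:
y(Y, u) = (8 + Y)*(9 + u) (y(Y, u) = (Y + 8)*(u + 9) = (8 + Y)*(9 + u))
z = 0 (z = 72 + 8*(-6) + 9*(-8) - 8*(-6) = 72 - 48 - 72 + 48 = 0)
S(N) = √2*√N*(-72 + N) (S(N) = √(2*N)*(-72 + N) = (√2*√N)*(-72 + N) = √2*√N*(-72 + N))
1/(z*(-30) + S(-37)) = 1/(0*(-30) + √2*√(-37)*(-72 - 37)) = 1/(0 + √2*(I*√37)*(-109)) = 1/(0 - 109*I*√74) = 1/(-109*I*√74) = I*√74/8066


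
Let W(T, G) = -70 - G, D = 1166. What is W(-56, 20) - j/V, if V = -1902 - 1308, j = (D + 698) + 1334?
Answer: -47617/535 ≈ -89.004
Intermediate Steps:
j = 3198 (j = (1166 + 698) + 1334 = 1864 + 1334 = 3198)
V = -3210
W(-56, 20) - j/V = (-70 - 1*20) - 3198/(-3210) = (-70 - 20) - 3198*(-1)/3210 = -90 - 1*(-533/535) = -90 + 533/535 = -47617/535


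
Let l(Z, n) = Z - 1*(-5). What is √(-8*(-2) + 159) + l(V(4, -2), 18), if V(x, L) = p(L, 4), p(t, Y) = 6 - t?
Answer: 13 + 5*√7 ≈ 26.229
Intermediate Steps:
V(x, L) = 6 - L
l(Z, n) = 5 + Z (l(Z, n) = Z + 5 = 5 + Z)
√(-8*(-2) + 159) + l(V(4, -2), 18) = √(-8*(-2) + 159) + (5 + (6 - 1*(-2))) = √(16 + 159) + (5 + (6 + 2)) = √175 + (5 + 8) = 5*√7 + 13 = 13 + 5*√7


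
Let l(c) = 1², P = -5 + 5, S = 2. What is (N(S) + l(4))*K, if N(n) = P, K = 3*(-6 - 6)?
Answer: -36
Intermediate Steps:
K = -36 (K = 3*(-12) = -36)
P = 0
N(n) = 0
l(c) = 1
(N(S) + l(4))*K = (0 + 1)*(-36) = 1*(-36) = -36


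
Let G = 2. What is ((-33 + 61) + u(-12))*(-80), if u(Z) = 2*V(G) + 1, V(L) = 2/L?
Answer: -2480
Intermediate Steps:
u(Z) = 3 (u(Z) = 2*(2/2) + 1 = 2*(2*(½)) + 1 = 2*1 + 1 = 2 + 1 = 3)
((-33 + 61) + u(-12))*(-80) = ((-33 + 61) + 3)*(-80) = (28 + 3)*(-80) = 31*(-80) = -2480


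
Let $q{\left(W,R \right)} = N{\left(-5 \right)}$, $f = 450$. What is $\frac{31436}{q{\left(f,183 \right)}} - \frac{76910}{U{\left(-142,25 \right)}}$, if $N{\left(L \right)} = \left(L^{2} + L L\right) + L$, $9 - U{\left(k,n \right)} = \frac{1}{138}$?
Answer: $- \frac{438599024}{55845} \approx -7853.9$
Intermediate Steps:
$U{\left(k,n \right)} = \frac{1241}{138}$ ($U{\left(k,n \right)} = 9 - \frac{1}{138} = \frac{1241}{138}$)
$N{\left(L \right)} = L + 2 L^{2}$ ($N{\left(L \right)} = \left(L^{2} + L^{2}\right) + L = 2 L^{2} + L = L + 2 L^{2}$)
$q{\left(W,R \right)} = 45$ ($q{\left(W,R \right)} = - 5 \left(1 + 2 \left(-5\right)\right) = - 5 \left(1 - 10\right) = \left(-5\right) \left(-9\right) = 45$)
$\frac{31436}{q{\left(f,183 \right)}} - \frac{76910}{U{\left(-142,25 \right)}} = \frac{31436}{45} - \frac{76910}{\frac{1241}{138}} = 31436 \cdot \frac{1}{45} - \frac{10613580}{1241} = \frac{31436}{45} - \frac{10613580}{1241} = - \frac{438599024}{55845}$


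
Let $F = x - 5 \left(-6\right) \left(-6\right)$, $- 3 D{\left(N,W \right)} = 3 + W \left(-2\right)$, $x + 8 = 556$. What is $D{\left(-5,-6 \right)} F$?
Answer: $-1840$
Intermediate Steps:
$x = 548$ ($x = -8 + 556 = 548$)
$D{\left(N,W \right)} = -1 + \frac{2 W}{3}$ ($D{\left(N,W \right)} = - \frac{3 + W \left(-2\right)}{3} = - \frac{3 - 2 W}{3} = -1 + \frac{2 W}{3}$)
$F = 368$ ($F = 548 - 5 \left(-6\right) \left(-6\right) = 548 - \left(-30\right) \left(-6\right) = 548 - 180 = 368$)
$D{\left(-5,-6 \right)} F = \left(-1 + \frac{2}{3} \left(-6\right)\right) 368 = \left(-1 - 4\right) 368 = \left(-5\right) 368 = -1840$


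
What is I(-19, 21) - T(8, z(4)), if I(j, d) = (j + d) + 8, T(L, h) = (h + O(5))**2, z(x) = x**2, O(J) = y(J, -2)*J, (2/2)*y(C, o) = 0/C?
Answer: -246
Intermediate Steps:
y(C, o) = 0 (y(C, o) = 0/C = 0)
O(J) = 0 (O(J) = 0*J = 0)
T(L, h) = h**2 (T(L, h) = (h + 0)**2 = h**2)
I(j, d) = 8 + d + j (I(j, d) = (d + j) + 8 = 8 + d + j)
I(-19, 21) - T(8, z(4)) = (8 + 21 - 19) - (4**2)**2 = 10 - 1*16**2 = 10 - 1*256 = 10 - 256 = -246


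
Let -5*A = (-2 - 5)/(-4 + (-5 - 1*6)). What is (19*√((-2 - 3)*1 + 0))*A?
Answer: -133*I*√5/75 ≈ -3.9653*I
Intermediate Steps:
A = -7/75 (A = -(-2 - 5)/(5*(-4 + (-5 - 1*6))) = -(-7)/(5*(-4 + (-5 - 6))) = -(-7)/(5*(-4 - 11)) = -(-7)/(5*(-15)) = -(-7)*(-1)/(5*15) = -⅕*7/15 = -7/75 ≈ -0.093333)
(19*√((-2 - 3)*1 + 0))*A = (19*√((-2 - 3)*1 + 0))*(-7/75) = (19*√(-5*1 + 0))*(-7/75) = (19*√(-5 + 0))*(-7/75) = (19*√(-5))*(-7/75) = (19*(I*√5))*(-7/75) = (19*I*√5)*(-7/75) = -133*I*√5/75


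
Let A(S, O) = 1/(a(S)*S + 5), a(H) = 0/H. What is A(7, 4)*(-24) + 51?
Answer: 231/5 ≈ 46.200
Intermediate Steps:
a(H) = 0
A(S, O) = ⅕ (A(S, O) = 1/(0*S + 5) = 1/(0 + 5) = 1/5 = ⅕)
A(7, 4)*(-24) + 51 = (⅕)*(-24) + 51 = -24/5 + 51 = 231/5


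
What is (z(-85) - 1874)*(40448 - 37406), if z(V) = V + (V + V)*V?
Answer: 37997622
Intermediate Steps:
z(V) = V + 2*V² (z(V) = V + (2*V)*V = V + 2*V²)
(z(-85) - 1874)*(40448 - 37406) = (-85*(1 + 2*(-85)) - 1874)*(40448 - 37406) = (-85*(1 - 170) - 1874)*3042 = (-85*(-169) - 1874)*3042 = (14365 - 1874)*3042 = 12491*3042 = 37997622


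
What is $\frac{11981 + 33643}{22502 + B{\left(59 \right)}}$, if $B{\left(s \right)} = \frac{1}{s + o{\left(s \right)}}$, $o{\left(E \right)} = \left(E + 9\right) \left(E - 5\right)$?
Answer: $\frac{170223144}{83954963} \approx 2.0276$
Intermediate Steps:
$o{\left(E \right)} = \left(-5 + E\right) \left(9 + E\right)$ ($o{\left(E \right)} = \left(9 + E\right) \left(-5 + E\right) = \left(-5 + E\right) \left(9 + E\right)$)
$B{\left(s \right)} = \frac{1}{-45 + s^{2} + 5 s}$ ($B{\left(s \right)} = \frac{1}{s + \left(-45 + s^{2} + 4 s\right)} = \frac{1}{-45 + s^{2} + 5 s}$)
$\frac{11981 + 33643}{22502 + B{\left(59 \right)}} = \frac{11981 + 33643}{22502 + \frac{1}{-45 + 59^{2} + 5 \cdot 59}} = \frac{45624}{22502 + \frac{1}{-45 + 3481 + 295}} = \frac{45624}{22502 + \frac{1}{3731}} = \frac{45624}{\frac{83954963}{3731}} = 45624 \cdot \frac{3731}{83954963} = \frac{170223144}{83954963}$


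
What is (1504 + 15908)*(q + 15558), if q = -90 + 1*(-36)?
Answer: 268701984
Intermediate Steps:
q = -126 (q = -90 - 36 = -126)
(1504 + 15908)*(q + 15558) = (1504 + 15908)*(-126 + 15558) = 17412*15432 = 268701984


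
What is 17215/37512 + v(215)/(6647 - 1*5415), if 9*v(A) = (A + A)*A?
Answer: 6352195/722106 ≈ 8.7968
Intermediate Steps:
v(A) = 2*A²/9 (v(A) = ((A + A)*A)/9 = ((2*A)*A)/9 = (2*A²)/9 = 2*A²/9)
17215/37512 + v(215)/(6647 - 1*5415) = 17215/37512 + ((2/9)*215²)/(6647 - 1*5415) = 17215*(1/37512) + ((2/9)*46225)/(6647 - 5415) = 17215/37512 + (92450/9)/1232 = 17215/37512 + (92450/9)*(1/1232) = 17215/37512 + 46225/5544 = 6352195/722106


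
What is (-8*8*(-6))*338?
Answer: 129792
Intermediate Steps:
(-8*8*(-6))*338 = -64*(-6)*338 = 384*338 = 129792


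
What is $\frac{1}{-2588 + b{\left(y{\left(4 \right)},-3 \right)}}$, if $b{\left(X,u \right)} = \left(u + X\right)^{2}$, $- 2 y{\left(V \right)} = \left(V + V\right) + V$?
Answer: $- \frac{1}{2507} \approx -0.00039888$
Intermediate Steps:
$y{\left(V \right)} = - \frac{3 V}{2}$ ($y{\left(V \right)} = - \frac{\left(V + V\right) + V}{2} = - \frac{2 V + V}{2} = - \frac{3 V}{2}$)
$b{\left(X,u \right)} = \left(X + u\right)^{2}$
$\frac{1}{-2588 + b{\left(y{\left(4 \right)},-3 \right)}} = \frac{1}{-2588 + \left(\left(- \frac{3}{2}\right) 4 - 3\right)^{2}} = \frac{1}{-2588 + \left(-6 - 3\right)^{2}} = \frac{1}{-2588 + \left(-9\right)^{2}} = \frac{1}{-2588 + 81} = \frac{1}{-2507} = - \frac{1}{2507}$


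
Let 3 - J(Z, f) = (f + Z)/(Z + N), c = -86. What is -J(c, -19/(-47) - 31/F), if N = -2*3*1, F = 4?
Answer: -1493/752 ≈ -1.9854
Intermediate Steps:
N = -6 (N = -6*1 = -6)
J(Z, f) = 3 - (Z + f)/(-6 + Z) (J(Z, f) = 3 - (f + Z)/(Z - 6) = 3 - (Z + f)/(-6 + Z))
-J(c, -19/(-47) - 31/F) = -(-18 - (-19/(-47) - 31/4) + 2*(-86))/(-6 - 86) = -(-18 - (-19*(-1/47) - 31*¼) - 172)/(-92) = -(-1)*(-18 - (19/47 - 31/4) - 172)/92 = -(-1)*(-18 - 1*(-1381/188) - 172)/92 = -(-1)*(-18 + 1381/188 - 172)/92 = -(-1)*(-34339)/(92*188) = -1*1493/752 = -1493/752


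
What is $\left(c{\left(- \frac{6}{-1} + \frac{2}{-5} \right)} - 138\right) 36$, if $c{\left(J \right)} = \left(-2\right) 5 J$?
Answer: $-6984$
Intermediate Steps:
$c{\left(J \right)} = - 10 J$
$\left(c{\left(- \frac{6}{-1} + \frac{2}{-5} \right)} - 138\right) 36 = \left(- 10 \left(- \frac{6}{-1} + \frac{2}{-5}\right) - 138\right) 36 = \left(- 10 \left(\left(-6\right) \left(-1\right) + 2 \left(- \frac{1}{5}\right)\right) - 138\right) 36 = \left(- 10 \left(6 - \frac{2}{5}\right) - 138\right) 36 = \left(\left(-10\right) \frac{28}{5} - 138\right) 36 = \left(-56 - 138\right) 36 = \left(-194\right) 36 = -6984$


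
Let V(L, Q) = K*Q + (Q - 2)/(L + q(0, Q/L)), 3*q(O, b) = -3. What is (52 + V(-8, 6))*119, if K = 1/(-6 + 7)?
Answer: 61642/9 ≈ 6849.1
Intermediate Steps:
q(O, b) = -1 (q(O, b) = (⅓)*(-3) = -1)
K = 1 (K = 1/1 = 1)
V(L, Q) = Q + (-2 + Q)/(-1 + L) (V(L, Q) = 1*Q + (Q - 2)/(L - 1) = Q + (-2 + Q)/(-1 + L))
(52 + V(-8, 6))*119 = (52 + (-2 - 8*6)/(-1 - 8))*119 = (52 + (-2 - 48)/(-9))*119 = (52 - ⅑*(-50))*119 = (52 + 50/9)*119 = (518/9)*119 = 61642/9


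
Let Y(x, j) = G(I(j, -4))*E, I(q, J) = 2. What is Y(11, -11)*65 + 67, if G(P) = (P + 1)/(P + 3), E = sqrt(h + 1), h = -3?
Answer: 67 + 39*I*sqrt(2) ≈ 67.0 + 55.154*I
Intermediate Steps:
E = I*sqrt(2) (E = sqrt(-3 + 1) = sqrt(-2) = I*sqrt(2) ≈ 1.4142*I)
G(P) = (1 + P)/(3 + P)
Y(x, j) = 3*I*sqrt(2)/5 (Y(x, j) = ((1 + 2)/(3 + 2))*(I*sqrt(2)) = (3/5)*(I*sqrt(2)) = ((1/5)*3)*(I*sqrt(2)) = 3*(I*sqrt(2))/5 = 3*I*sqrt(2)/5)
Y(11, -11)*65 + 67 = (3*I*sqrt(2)/5)*65 + 67 = 39*I*sqrt(2) + 67 = 67 + 39*I*sqrt(2)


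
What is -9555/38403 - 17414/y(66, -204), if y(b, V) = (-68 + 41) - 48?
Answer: 24741971/106675 ≈ 231.94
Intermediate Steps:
y(b, V) = -75 (y(b, V) = -27 - 48 = -75)
-9555/38403 - 17414/y(66, -204) = -9555/38403 - 17414/(-75) = -9555*1/38403 - 17414*(-1/75) = -3185/12801 + 17414/75 = 24741971/106675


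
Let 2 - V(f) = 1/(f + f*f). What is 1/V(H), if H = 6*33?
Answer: 39402/78803 ≈ 0.50001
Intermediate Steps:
H = 198
V(f) = 2 - 1/(f + f**2) (V(f) = 2 - 1/(f + f*f) = 2 - 1/(f + f**2))
1/V(H) = 1/((-1 + 2*198 + 2*198**2)/(198*(1 + 198))) = 1/((1/198)*(-1 + 396 + 2*39204)/199) = 1/((1/198)*(1/199)*(-1 + 396 + 78408)) = 1/((1/198)*(1/199)*78803) = 1/(78803/39402) = 39402/78803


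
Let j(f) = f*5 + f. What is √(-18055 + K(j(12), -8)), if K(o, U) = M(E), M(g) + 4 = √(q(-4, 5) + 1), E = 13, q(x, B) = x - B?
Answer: √(-18059 + 2*I*√2) ≈ 0.011 + 134.38*I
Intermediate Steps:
j(f) = 6*f (j(f) = 5*f + f = 6*f)
M(g) = -4 + 2*I*√2 (M(g) = -4 + √((-4 - 1*5) + 1) = -4 + √((-4 - 5) + 1) = -4 + √(-9 + 1) = -4 + √(-8) = -4 + 2*I*√2)
K(o, U) = -4 + 2*I*√2
√(-18055 + K(j(12), -8)) = √(-18055 + (-4 + 2*I*√2)) = √(-18059 + 2*I*√2)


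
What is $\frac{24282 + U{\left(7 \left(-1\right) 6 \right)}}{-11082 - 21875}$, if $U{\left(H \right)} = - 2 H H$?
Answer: $- \frac{20754}{32957} \approx -0.62973$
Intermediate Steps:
$U{\left(H \right)} = - 2 H^{2}$
$\frac{24282 + U{\left(7 \left(-1\right) 6 \right)}}{-11082 - 21875} = \frac{24282 - 2 \left(7 \left(-1\right) 6\right)^{2}}{-11082 - 21875} = \frac{24282 - 2 \left(\left(-7\right) 6\right)^{2}}{-32957} = \left(24282 - 2 \left(-42\right)^{2}\right) \left(- \frac{1}{32957}\right) = \left(24282 - 3528\right) \left(- \frac{1}{32957}\right) = 20754 \left(- \frac{1}{32957}\right) = - \frac{20754}{32957}$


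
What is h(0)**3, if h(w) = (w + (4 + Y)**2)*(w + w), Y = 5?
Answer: 0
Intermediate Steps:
h(w) = 2*w*(81 + w) (h(w) = (w + (4 + 5)**2)*(w + w) = (w + 9**2)*(2*w) = (w + 81)*(2*w) = (81 + w)*(2*w) = 2*w*(81 + w))
h(0)**3 = (2*0*(81 + 0))**3 = (2*0*81)**3 = 0**3 = 0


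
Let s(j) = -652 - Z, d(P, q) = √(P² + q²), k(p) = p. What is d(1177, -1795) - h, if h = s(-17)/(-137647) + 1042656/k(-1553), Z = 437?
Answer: 143516779215/213765791 + √4607354 ≈ 2817.8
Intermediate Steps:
s(j) = -1089 (s(j) = -652 - 1*437 = -652 - 437 = -1089)
h = -143516779215/213765791 (h = -1089/(-137647) + 1042656/(-1553) = -1089*(-1/137647) + 1042656*(-1/1553) = 1089/137647 - 1042656/1553 = -143516779215/213765791 ≈ -671.37)
d(1177, -1795) - h = √(1177² + (-1795)²) - 1*(-143516779215/213765791) = √(1385329 + 3222025) + 143516779215/213765791 = √4607354 + 143516779215/213765791 = 143516779215/213765791 + √4607354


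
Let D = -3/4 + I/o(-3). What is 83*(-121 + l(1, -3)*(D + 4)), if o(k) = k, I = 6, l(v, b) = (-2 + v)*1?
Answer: -40587/4 ≈ -10147.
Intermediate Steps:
l(v, b) = -2 + v
D = -11/4 (D = -3/4 + 6/(-3) = -3*1/4 + 6*(-1/3) = -3/4 - 2 = -11/4 ≈ -2.7500)
83*(-121 + l(1, -3)*(D + 4)) = 83*(-121 + (-2 + 1)*(-11/4 + 4)) = 83*(-121 - 1*5/4) = 83*(-121 - 5/4) = 83*(-489/4) = -40587/4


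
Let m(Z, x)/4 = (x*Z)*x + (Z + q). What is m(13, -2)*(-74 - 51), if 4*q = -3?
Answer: -32125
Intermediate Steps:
q = -3/4 (q = (1/4)*(-3) = -3/4 ≈ -0.75000)
m(Z, x) = -3 + 4*Z + 4*Z*x**2 (m(Z, x) = 4*((x*Z)*x + (Z - 3/4)) = 4*((Z*x)*x + (-3/4 + Z)) = 4*(Z*x**2 + (-3/4 + Z)) = 4*(-3/4 + Z + Z*x**2) = -3 + 4*Z + 4*Z*x**2)
m(13, -2)*(-74 - 51) = (-3 + 4*13 + 4*13*(-2)**2)*(-74 - 51) = (-3 + 52 + 4*13*4)*(-125) = (-3 + 52 + 208)*(-125) = 257*(-125) = -32125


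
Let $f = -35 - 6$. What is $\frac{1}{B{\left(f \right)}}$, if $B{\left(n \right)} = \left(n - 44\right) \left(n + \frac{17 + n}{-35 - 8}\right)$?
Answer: $\frac{43}{147815} \approx 0.0002909$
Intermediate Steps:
$f = -41$ ($f = -35 - 6 = -41$)
$B{\left(n \right)} = \left(-44 + n\right) \left(- \frac{17}{43} + \frac{42 n}{43}\right)$ ($B{\left(n \right)} = \left(-44 + n\right) \left(n + \frac{17 + n}{-43}\right) = \left(-44 + n\right) \left(n + \left(17 + n\right) \left(- \frac{1}{43}\right)\right) = \left(-44 + n\right) \left(n - \left(\frac{17}{43} + \frac{n}{43}\right)\right) = \left(-44 + n\right) \left(- \frac{17}{43} + \frac{42 n}{43}\right)$)
$\frac{1}{B{\left(f \right)}} = \frac{1}{\frac{748}{43} - - \frac{76465}{43} + \frac{42 \left(-41\right)^{2}}{43}} = \frac{1}{\frac{748}{43} + \frac{76465}{43} + \frac{42}{43} \cdot 1681} = \frac{1}{\frac{748}{43} + \frac{76465}{43} + \frac{70602}{43}} = \frac{1}{\frac{147815}{43}} = \frac{43}{147815}$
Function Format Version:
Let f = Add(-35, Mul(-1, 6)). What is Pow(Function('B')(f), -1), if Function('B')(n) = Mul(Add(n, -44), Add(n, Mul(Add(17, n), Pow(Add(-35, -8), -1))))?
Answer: Rational(43, 147815) ≈ 0.00029090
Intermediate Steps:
f = -41 (f = Add(-35, -6) = -41)
Function('B')(n) = Mul(Add(-44, n), Add(Rational(-17, 43), Mul(Rational(42, 43), n))) (Function('B')(n) = Mul(Add(-44, n), Add(n, Mul(Add(17, n), Pow(-43, -1)))) = Mul(Add(-44, n), Add(n, Mul(Add(17, n), Rational(-1, 43)))) = Mul(Add(-44, n), Add(n, Add(Rational(-17, 43), Mul(Rational(-1, 43), n)))) = Mul(Add(-44, n), Add(Rational(-17, 43), Mul(Rational(42, 43), n))))
Pow(Function('B')(f), -1) = Pow(Add(Rational(748, 43), Mul(Rational(-1865, 43), -41), Mul(Rational(42, 43), Pow(-41, 2))), -1) = Pow(Add(Rational(748, 43), Rational(76465, 43), Mul(Rational(42, 43), 1681)), -1) = Pow(Add(Rational(748, 43), Rational(76465, 43), Rational(70602, 43)), -1) = Pow(Rational(147815, 43), -1) = Rational(43, 147815)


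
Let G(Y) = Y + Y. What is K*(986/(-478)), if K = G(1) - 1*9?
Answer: 3451/239 ≈ 14.439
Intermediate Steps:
G(Y) = 2*Y
K = -7 (K = 2*1 - 1*9 = 2 - 9 = -7)
K*(986/(-478)) = -6902/(-478) = -6902*(-1)/478 = -7*(-493/239) = 3451/239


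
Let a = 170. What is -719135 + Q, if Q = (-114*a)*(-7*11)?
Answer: 773125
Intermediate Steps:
Q = 1492260 (Q = (-114*170)*(-7*11) = -19380*(-77) = 1492260)
-719135 + Q = -719135 + 1492260 = 773125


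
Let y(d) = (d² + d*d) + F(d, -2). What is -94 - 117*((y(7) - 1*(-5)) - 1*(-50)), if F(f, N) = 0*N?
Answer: -17995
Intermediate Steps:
F(f, N) = 0
y(d) = 2*d² (y(d) = (d² + d*d) + 0 = (d² + d²) + 0 = 2*d² + 0 = 2*d²)
-94 - 117*((y(7) - 1*(-5)) - 1*(-50)) = -94 - 117*((2*7² - 1*(-5)) - 1*(-50)) = -94 - 117*((2*49 + 5) + 50) = -94 - 117*((98 + 5) + 50) = -94 - 117*(103 + 50) = -94 - 117*153 = -94 - 17901 = -17995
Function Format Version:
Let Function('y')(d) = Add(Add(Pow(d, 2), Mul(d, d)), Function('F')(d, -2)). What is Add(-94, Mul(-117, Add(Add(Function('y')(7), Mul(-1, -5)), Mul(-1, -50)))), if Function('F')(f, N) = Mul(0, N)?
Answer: -17995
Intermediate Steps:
Function('F')(f, N) = 0
Function('y')(d) = Mul(2, Pow(d, 2)) (Function('y')(d) = Add(Add(Pow(d, 2), Mul(d, d)), 0) = Add(Add(Pow(d, 2), Pow(d, 2)), 0) = Add(Mul(2, Pow(d, 2)), 0) = Mul(2, Pow(d, 2)))
Add(-94, Mul(-117, Add(Add(Function('y')(7), Mul(-1, -5)), Mul(-1, -50)))) = Add(-94, Mul(-117, Add(Add(Mul(2, Pow(7, 2)), Mul(-1, -5)), Mul(-1, -50)))) = Add(-94, Mul(-117, Add(Add(Mul(2, 49), 5), 50))) = Add(-94, Mul(-117, Add(Add(98, 5), 50))) = Add(-94, Mul(-117, Add(103, 50))) = Add(-94, Mul(-117, 153)) = Add(-94, -17901) = -17995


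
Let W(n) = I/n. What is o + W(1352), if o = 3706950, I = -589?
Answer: 5011795811/1352 ≈ 3.7069e+6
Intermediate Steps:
W(n) = -589/n
o + W(1352) = 3706950 - 589/1352 = 5011795811/1352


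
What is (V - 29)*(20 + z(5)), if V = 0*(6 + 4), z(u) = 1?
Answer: -609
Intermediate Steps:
V = 0 (V = 0*10 = 0)
(V - 29)*(20 + z(5)) = (0 - 29)*(20 + 1) = -29*21 = -609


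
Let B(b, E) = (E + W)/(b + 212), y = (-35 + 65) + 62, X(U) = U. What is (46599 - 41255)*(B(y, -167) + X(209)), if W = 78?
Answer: 21191298/19 ≈ 1.1153e+6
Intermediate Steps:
y = 92 (y = 30 + 62 = 92)
B(b, E) = (78 + E)/(212 + b) (B(b, E) = (E + 78)/(b + 212) = (78 + E)/(212 + b))
(46599 - 41255)*(B(y, -167) + X(209)) = (46599 - 41255)*((78 - 167)/(212 + 92) + 209) = 5344*(-89/304 + 209) = 5344*(63447/304) = 21191298/19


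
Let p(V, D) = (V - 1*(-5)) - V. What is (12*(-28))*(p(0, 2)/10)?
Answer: -168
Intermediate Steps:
p(V, D) = 5 (p(V, D) = (V + 5) - V = (5 + V) - V = 5)
(12*(-28))*(p(0, 2)/10) = (12*(-28))*(5/10) = -1680/10 = -336*½ = -168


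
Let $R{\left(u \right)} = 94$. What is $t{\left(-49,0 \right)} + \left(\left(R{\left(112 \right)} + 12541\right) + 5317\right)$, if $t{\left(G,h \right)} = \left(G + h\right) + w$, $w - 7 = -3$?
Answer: $17907$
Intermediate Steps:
$w = 4$ ($w = 7 - 3 = 4$)
$t{\left(G,h \right)} = 4 + G + h$ ($t{\left(G,h \right)} = \left(G + h\right) + 4 = 4 + G + h$)
$t{\left(-49,0 \right)} + \left(\left(R{\left(112 \right)} + 12541\right) + 5317\right) = \left(4 - 49 + 0\right) + \left(\left(94 + 12541\right) + 5317\right) = -45 + \left(12635 + 5317\right) = -45 + 17952 = 17907$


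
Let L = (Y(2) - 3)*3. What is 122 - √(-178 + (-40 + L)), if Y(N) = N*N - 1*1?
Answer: 122 - I*√218 ≈ 122.0 - 14.765*I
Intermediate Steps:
Y(N) = -1 + N² (Y(N) = N² - 1 = -1 + N²)
L = 0 (L = ((-1 + 2²) - 3)*3 = ((-1 + 4) - 3)*3 = (3 - 3)*3 = 0*3 = 0)
122 - √(-178 + (-40 + L)) = 122 - √(-178 + (-40 + 0)) = 122 - √(-178 - 40) = 122 - √(-218) = 122 - I*√218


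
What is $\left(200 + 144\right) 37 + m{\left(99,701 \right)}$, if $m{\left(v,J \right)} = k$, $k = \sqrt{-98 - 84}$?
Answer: $12728 + i \sqrt{182} \approx 12728.0 + 13.491 i$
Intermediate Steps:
$k = i \sqrt{182}$ ($k = \sqrt{-182} = i \sqrt{182} \approx 13.491 i$)
$m{\left(v,J \right)} = i \sqrt{182}$
$\left(200 + 144\right) 37 + m{\left(99,701 \right)} = \left(200 + 144\right) 37 + i \sqrt{182} = 344 \cdot 37 + i \sqrt{182} = 12728 + i \sqrt{182}$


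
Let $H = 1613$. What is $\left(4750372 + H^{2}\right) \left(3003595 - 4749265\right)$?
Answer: $-12834411979470$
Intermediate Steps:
$\left(4750372 + H^{2}\right) \left(3003595 - 4749265\right) = \left(4750372 + 1613^{2}\right) \left(3003595 - 4749265\right) = \left(4750372 + 2601769\right) \left(-1745670\right) = 7352141 \left(-1745670\right) = -12834411979470$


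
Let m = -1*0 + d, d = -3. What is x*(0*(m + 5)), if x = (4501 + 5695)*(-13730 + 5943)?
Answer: 0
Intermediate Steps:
m = -3 (m = -1*0 - 3 = 0 - 3 = -3)
x = -79396252 (x = 10196*(-7787) = -79396252)
x*(0*(m + 5)) = -0*(-3 + 5) = -0*2 = -79396252*0 = 0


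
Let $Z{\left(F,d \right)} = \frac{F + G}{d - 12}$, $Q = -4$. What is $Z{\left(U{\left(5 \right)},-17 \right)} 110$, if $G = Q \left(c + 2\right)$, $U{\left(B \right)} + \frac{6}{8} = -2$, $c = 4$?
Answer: $\frac{5885}{58} \approx 101.47$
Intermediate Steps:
$U{\left(B \right)} = - \frac{11}{4}$ ($U{\left(B \right)} = - \frac{3}{4} - 2 = - \frac{11}{4}$)
$G = -24$ ($G = - 4 \left(4 + 2\right) = \left(-4\right) 6 = -24$)
$Z{\left(F,d \right)} = \frac{-24 + F}{-12 + d}$ ($Z{\left(F,d \right)} = \frac{F - 24}{d - 12} = \frac{-24 + F}{-12 + d}$)
$Z{\left(U{\left(5 \right)},-17 \right)} 110 = \frac{-24 - \frac{11}{4}}{-12 - 17} \cdot 110 = \frac{1}{-29} \left(- \frac{107}{4}\right) 110 = \left(- \frac{1}{29}\right) \left(- \frac{107}{4}\right) 110 = \frac{107}{116} \cdot 110 = \frac{5885}{58}$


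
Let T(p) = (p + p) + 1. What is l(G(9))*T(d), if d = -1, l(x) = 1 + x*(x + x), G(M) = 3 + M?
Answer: -289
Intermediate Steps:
l(x) = 1 + 2*x² (l(x) = 1 + x*(2*x) = 1 + 2*x²)
T(p) = 1 + 2*p (T(p) = 2*p + 1 = 1 + 2*p)
l(G(9))*T(d) = (1 + 2*(3 + 9)²)*(1 + 2*(-1)) = (1 + 2*12²)*(1 - 2) = (1 + 2*144)*(-1) = (1 + 288)*(-1) = 289*(-1) = -289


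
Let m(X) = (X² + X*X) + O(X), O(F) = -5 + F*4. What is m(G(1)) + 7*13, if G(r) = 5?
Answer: 156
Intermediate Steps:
O(F) = -5 + 4*F
m(X) = -5 + 2*X² + 4*X (m(X) = (X² + X*X) + (-5 + 4*X) = (X² + X²) + (-5 + 4*X) = 2*X² + (-5 + 4*X) = -5 + 2*X² + 4*X)
m(G(1)) + 7*13 = (-5 + 2*5² + 4*5) + 7*13 = (-5 + 2*25 + 20) + 91 = (-5 + 50 + 20) + 91 = 65 + 91 = 156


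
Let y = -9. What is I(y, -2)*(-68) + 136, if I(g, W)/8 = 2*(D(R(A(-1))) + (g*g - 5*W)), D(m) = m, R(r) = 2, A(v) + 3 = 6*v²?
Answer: -101048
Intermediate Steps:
A(v) = -3 + 6*v²
I(g, W) = 32 - 80*W + 16*g² (I(g, W) = 8*(2*(2 + (g*g - 5*W))) = 8*(2*(2 + (g² - 5*W))) = 8*(2*(2 + g² - 5*W)) = 8*(4 - 10*W + 2*g²) = 32 - 80*W + 16*g²)
I(y, -2)*(-68) + 136 = (32 - 80*(-2) + 16*(-9)²)*(-68) + 136 = (32 + 160 + 16*81)*(-68) + 136 = (32 + 160 + 1296)*(-68) + 136 = 1488*(-68) + 136 = -101184 + 136 = -101048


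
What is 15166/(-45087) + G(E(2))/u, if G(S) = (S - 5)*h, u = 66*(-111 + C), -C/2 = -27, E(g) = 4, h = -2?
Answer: -501269/1487871 ≈ -0.33690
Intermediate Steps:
C = 54 (C = -2*(-27) = 54)
u = -3762 (u = 66*(-111 + 54) = 66*(-57) = -3762)
G(S) = 10 - 2*S (G(S) = (S - 5)*(-2) = (-5 + S)*(-2) = 10 - 2*S)
15166/(-45087) + G(E(2))/u = 15166/(-45087) + (10 - 2*4)/(-3762) = 15166*(-1/45087) + (10 - 8)*(-1/3762) = -15166/45087 + 2*(-1/3762) = -15166/45087 - 1/1881 = -501269/1487871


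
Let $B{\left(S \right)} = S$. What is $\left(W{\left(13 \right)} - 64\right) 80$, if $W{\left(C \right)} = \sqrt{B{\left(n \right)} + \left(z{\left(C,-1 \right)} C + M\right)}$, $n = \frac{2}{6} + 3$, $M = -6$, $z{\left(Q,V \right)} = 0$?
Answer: $-5120 + \frac{160 i \sqrt{6}}{3} \approx -5120.0 + 130.64 i$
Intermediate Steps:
$n = \frac{10}{3}$ ($n = 2 \cdot \frac{1}{6} + 3 = \frac{1}{3} + 3 = \frac{10}{3} \approx 3.3333$)
$W{\left(C \right)} = \frac{2 i \sqrt{6}}{3}$ ($W{\left(C \right)} = \sqrt{\frac{10}{3} - \left(6 + 0 C\right)} = \sqrt{\frac{10}{3} + \left(0 - 6\right)} = \sqrt{\frac{10}{3} - 6} = \sqrt{- \frac{8}{3}} = \frac{2 i \sqrt{6}}{3}$)
$\left(W{\left(13 \right)} - 64\right) 80 = \left(\frac{2 i \sqrt{6}}{3} - 64\right) 80 = \left(-64 + \frac{2 i \sqrt{6}}{3}\right) 80 = -5120 + \frac{160 i \sqrt{6}}{3}$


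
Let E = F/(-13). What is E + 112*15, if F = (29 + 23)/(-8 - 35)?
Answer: 72244/43 ≈ 1680.1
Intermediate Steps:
F = -52/43 (F = 52/(-43) = 52*(-1/43) = -52/43 ≈ -1.2093)
E = 4/43 (E = -52/43/(-13) = -52/43*(-1/13) = 4/43 ≈ 0.093023)
E + 112*15 = 4/43 + 112*15 = 4/43 + 1680 = 72244/43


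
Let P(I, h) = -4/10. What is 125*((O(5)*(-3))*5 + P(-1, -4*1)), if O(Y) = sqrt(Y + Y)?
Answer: -50 - 1875*sqrt(10) ≈ -5979.3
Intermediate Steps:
O(Y) = sqrt(2)*sqrt(Y) (O(Y) = sqrt(2*Y) = sqrt(2)*sqrt(Y))
P(I, h) = -2/5 (P(I, h) = -4*1/10 = -2/5)
125*((O(5)*(-3))*5 + P(-1, -4*1)) = 125*(((sqrt(2)*sqrt(5))*(-3))*5 - 2/5) = 125*((sqrt(10)*(-3))*5 - 2/5) = 125*(-3*sqrt(10)*5 - 2/5) = 125*(-15*sqrt(10) - 2/5) = 125*(-2/5 - 15*sqrt(10)) = -50 - 1875*sqrt(10)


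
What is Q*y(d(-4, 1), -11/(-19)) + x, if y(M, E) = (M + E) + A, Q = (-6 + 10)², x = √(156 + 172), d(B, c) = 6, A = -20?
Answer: -4080/19 + 2*√82 ≈ -196.63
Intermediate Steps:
x = 2*√82 (x = √328 = 2*√82 ≈ 18.111)
Q = 16 (Q = 4² = 16)
y(M, E) = -20 + E + M (y(M, E) = (M + E) - 20 = (E + M) - 20 = -20 + E + M)
Q*y(d(-4, 1), -11/(-19)) + x = 16*(-20 - 11/(-19) + 6) + 2*√82 = 16*(-20 - 11*(-1/19) + 6) + 2*√82 = 16*(-20 + 11/19 + 6) + 2*√82 = 16*(-255/19) + 2*√82 = -4080/19 + 2*√82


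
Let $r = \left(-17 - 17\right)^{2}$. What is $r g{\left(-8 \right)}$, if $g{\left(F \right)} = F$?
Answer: $-9248$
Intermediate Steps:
$r = 1156$ ($r = \left(-34\right)^{2} = 1156$)
$r g{\left(-8 \right)} = 1156 \left(-8\right) = -9248$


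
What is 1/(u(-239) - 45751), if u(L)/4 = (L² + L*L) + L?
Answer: 1/410261 ≈ 2.4375e-6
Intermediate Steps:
u(L) = 4*L + 8*L² (u(L) = 4*((L² + L*L) + L) = 4*((L² + L²) + L) = 4*(2*L² + L) = 4*(L + 2*L²) = 4*L + 8*L²)
1/(u(-239) - 45751) = 1/(4*(-239)*(1 + 2*(-239)) - 45751) = 1/(4*(-239)*(1 - 478) - 45751) = 1/(4*(-239)*(-477) - 45751) = 1/(456012 - 45751) = 1/410261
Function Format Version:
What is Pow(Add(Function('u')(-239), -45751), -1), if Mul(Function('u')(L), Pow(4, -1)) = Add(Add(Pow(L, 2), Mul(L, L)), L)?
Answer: Rational(1, 410261) ≈ 2.4375e-6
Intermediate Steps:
Function('u')(L) = Add(Mul(4, L), Mul(8, Pow(L, 2))) (Function('u')(L) = Mul(4, Add(Add(Pow(L, 2), Mul(L, L)), L)) = Mul(4, Add(Add(Pow(L, 2), Pow(L, 2)), L)) = Mul(4, Add(Mul(2, Pow(L, 2)), L)) = Mul(4, Add(L, Mul(2, Pow(L, 2)))) = Add(Mul(4, L), Mul(8, Pow(L, 2))))
Pow(Add(Function('u')(-239), -45751), -1) = Pow(Add(Mul(4, -239, Add(1, Mul(2, -239))), -45751), -1) = Pow(Add(Mul(4, -239, Add(1, -478)), -45751), -1) = Pow(Add(Mul(4, -239, -477), -45751), -1) = Pow(Add(456012, -45751), -1) = Pow(410261, -1) = Rational(1, 410261)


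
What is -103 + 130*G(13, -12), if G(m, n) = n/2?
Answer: -883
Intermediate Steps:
G(m, n) = n/2 (G(m, n) = n*(1/2) = n/2)
-103 + 130*G(13, -12) = -103 + 130*((1/2)*(-12)) = -103 + 130*(-6) = -103 - 780 = -883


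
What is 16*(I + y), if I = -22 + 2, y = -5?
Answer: -400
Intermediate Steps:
I = -20
16*(I + y) = 16*(-20 - 5) = 16*(-25) = -400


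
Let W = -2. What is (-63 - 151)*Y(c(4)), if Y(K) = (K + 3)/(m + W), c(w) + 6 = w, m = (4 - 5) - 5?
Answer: 107/4 ≈ 26.750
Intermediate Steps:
m = -6 (m = -1 - 5 = -6)
c(w) = -6 + w
Y(K) = -3/8 - K/8 (Y(K) = (K + 3)/(-6 - 2) = (3 + K)/(-8) = (3 + K)*(-1/8) = -3/8 - K/8)
(-63 - 151)*Y(c(4)) = (-63 - 151)*(-3/8 - (-6 + 4)/8) = -214*(-3/8 - 1/8*(-2)) = -214*(-3/8 + 1/4) = -214*(-1/8) = 107/4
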